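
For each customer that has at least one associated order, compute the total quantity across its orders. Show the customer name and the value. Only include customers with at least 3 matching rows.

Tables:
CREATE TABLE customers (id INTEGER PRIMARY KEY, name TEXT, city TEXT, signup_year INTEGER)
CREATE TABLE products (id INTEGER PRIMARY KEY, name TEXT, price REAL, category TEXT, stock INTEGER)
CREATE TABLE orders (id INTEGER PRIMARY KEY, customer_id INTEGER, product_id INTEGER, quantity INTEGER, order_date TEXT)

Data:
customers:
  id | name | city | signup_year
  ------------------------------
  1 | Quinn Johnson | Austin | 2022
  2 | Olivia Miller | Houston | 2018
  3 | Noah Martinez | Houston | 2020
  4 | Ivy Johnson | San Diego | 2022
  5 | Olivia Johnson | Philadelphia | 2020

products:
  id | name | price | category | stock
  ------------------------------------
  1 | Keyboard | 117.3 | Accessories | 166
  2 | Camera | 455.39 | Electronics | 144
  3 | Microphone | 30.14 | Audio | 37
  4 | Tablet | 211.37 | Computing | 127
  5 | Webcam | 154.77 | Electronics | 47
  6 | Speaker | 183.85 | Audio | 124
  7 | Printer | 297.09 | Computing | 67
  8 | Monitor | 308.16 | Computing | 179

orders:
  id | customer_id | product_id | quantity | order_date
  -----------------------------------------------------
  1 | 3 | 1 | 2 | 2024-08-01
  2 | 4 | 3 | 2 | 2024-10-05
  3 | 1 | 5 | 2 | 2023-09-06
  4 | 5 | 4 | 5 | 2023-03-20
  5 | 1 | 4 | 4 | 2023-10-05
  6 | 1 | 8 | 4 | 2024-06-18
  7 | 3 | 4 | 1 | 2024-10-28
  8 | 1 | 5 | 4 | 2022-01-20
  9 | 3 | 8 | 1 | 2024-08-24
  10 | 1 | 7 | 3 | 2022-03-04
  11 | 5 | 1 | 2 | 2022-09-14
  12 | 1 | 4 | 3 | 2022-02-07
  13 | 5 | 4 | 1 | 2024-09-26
SELECT p.name, SUM(c.quantity) AS sum_quantity FROM orders c JOIN customers p ON c.customer_id = p.id GROUP BY p.id, p.name HAVING COUNT(*) >= 3

Execution result:
name | sum_quantity
Quinn Johnson | 20
Noah Martinez | 4
Olivia Johnson | 8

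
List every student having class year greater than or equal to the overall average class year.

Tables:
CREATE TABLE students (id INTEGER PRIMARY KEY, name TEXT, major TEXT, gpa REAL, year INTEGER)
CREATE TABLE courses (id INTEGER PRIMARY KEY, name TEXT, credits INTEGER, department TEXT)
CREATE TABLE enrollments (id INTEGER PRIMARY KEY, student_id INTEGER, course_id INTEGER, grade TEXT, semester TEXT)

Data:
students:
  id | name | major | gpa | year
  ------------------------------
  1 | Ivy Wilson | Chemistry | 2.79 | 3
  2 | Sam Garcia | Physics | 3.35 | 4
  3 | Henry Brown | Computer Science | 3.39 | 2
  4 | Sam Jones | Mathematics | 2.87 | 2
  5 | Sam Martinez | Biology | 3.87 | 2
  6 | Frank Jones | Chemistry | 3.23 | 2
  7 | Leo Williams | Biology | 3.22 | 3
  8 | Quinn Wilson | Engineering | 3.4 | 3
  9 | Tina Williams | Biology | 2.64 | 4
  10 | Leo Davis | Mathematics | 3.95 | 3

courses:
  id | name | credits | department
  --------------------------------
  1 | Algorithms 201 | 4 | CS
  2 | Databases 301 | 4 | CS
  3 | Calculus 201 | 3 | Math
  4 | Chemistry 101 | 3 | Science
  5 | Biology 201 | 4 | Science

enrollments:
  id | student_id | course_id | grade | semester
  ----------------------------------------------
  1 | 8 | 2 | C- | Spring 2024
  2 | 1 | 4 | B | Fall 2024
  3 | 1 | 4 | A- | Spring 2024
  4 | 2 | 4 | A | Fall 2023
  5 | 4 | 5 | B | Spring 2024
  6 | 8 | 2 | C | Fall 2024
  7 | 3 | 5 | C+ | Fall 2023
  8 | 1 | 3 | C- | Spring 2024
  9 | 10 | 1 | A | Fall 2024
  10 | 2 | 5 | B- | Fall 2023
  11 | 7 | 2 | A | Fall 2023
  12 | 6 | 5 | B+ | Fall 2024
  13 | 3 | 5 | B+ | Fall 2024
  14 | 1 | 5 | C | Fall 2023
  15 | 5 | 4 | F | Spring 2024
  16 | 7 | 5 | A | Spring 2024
SELECT name, year FROM students WHERE year >= (SELECT AVG(year) FROM students)

Execution result:
name | year
Ivy Wilson | 3
Sam Garcia | 4
Leo Williams | 3
Quinn Wilson | 3
Tina Williams | 4
Leo Davis | 3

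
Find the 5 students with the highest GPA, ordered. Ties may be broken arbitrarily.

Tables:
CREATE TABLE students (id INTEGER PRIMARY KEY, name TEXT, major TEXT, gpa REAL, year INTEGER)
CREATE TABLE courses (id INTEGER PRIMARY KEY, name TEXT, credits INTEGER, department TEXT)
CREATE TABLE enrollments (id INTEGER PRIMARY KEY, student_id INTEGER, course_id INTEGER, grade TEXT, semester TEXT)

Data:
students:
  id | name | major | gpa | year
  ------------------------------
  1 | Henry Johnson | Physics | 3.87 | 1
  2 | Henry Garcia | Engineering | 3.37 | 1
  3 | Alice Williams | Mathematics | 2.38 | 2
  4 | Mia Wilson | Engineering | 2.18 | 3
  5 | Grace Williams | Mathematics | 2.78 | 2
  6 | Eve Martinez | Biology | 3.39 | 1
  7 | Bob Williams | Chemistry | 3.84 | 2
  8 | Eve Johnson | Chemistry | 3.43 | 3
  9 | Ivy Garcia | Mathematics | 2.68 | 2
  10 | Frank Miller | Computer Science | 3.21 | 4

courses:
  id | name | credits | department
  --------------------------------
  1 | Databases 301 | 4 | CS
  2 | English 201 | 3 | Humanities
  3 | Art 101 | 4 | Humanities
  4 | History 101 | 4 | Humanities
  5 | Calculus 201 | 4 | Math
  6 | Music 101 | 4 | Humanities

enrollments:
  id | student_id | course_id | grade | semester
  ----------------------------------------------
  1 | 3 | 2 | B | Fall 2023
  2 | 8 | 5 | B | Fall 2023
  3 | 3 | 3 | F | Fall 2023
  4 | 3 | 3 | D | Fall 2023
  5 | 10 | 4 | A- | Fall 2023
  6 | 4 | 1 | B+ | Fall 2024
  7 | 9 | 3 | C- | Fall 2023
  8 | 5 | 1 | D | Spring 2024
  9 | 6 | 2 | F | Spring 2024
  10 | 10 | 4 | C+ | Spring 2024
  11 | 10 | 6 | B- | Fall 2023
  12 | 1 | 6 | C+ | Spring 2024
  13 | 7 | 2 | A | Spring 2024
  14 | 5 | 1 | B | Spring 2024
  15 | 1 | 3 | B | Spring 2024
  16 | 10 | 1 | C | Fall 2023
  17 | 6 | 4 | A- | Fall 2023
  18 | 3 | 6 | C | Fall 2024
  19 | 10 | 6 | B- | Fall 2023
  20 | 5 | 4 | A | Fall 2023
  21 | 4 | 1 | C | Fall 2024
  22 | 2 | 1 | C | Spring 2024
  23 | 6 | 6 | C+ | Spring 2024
SELECT name, gpa FROM students ORDER BY gpa DESC LIMIT 5

Execution result:
name | gpa
Henry Johnson | 3.87
Bob Williams | 3.84
Eve Johnson | 3.43
Eve Martinez | 3.39
Henry Garcia | 3.37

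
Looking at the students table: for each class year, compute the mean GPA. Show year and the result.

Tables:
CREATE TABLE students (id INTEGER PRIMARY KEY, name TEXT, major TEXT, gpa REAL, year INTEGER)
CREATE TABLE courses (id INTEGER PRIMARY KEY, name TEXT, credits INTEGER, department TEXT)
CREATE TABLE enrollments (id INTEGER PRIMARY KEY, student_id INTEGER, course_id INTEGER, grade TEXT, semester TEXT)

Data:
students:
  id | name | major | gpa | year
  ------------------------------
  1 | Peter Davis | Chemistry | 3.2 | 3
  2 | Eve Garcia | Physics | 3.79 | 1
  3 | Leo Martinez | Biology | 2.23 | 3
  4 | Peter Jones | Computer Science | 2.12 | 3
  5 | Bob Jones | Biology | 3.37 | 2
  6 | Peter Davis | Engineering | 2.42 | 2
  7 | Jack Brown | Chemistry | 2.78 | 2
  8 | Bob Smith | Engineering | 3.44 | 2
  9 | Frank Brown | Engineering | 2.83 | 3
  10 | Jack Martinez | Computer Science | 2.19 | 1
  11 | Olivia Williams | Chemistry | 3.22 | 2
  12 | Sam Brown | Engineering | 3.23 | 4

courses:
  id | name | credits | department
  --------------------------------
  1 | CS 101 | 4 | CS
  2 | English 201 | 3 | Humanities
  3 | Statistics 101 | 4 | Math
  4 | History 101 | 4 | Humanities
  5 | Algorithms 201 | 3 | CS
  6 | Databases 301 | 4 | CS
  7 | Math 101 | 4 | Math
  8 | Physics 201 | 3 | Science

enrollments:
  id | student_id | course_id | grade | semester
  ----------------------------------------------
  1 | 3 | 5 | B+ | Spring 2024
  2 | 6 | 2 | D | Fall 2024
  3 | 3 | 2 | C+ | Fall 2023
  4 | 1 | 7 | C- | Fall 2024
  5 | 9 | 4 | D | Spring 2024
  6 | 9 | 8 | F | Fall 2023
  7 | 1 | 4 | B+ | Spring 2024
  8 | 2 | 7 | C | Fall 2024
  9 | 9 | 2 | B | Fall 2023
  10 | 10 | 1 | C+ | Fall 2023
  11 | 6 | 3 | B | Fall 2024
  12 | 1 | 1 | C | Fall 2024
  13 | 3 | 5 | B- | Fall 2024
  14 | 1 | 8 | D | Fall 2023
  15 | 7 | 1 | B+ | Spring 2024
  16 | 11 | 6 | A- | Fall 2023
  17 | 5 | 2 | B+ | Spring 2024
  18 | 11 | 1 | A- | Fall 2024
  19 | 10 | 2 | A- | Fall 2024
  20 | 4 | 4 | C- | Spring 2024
SELECT year, AVG(gpa) AS avg_gpa FROM students GROUP BY year

Execution result:
year | avg_gpa
1 | 2.99
2 | 3.05
3 | 2.60
4 | 3.23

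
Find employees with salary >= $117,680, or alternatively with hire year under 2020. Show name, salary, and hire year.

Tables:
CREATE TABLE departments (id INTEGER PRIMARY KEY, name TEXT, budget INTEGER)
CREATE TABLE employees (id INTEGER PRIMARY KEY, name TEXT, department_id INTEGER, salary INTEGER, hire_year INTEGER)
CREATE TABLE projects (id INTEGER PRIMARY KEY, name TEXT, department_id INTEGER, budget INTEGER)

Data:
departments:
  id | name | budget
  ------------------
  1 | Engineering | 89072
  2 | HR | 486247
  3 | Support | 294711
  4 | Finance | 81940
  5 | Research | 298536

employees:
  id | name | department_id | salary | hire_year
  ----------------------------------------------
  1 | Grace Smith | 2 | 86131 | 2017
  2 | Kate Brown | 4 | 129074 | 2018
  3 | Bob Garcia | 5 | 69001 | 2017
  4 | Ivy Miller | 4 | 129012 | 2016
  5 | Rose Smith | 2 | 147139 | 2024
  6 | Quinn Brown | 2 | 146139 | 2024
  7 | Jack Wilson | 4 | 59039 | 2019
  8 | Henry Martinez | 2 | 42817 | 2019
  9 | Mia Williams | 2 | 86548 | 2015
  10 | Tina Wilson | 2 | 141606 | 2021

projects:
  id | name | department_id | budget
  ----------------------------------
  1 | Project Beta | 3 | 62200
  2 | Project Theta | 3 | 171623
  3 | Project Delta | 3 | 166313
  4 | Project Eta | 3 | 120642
SELECT name, salary, hire_year FROM employees WHERE salary >= 117680 OR hire_year < 2020

Execution result:
name | salary | hire_year
Grace Smith | 86131 | 2017
Kate Brown | 129074 | 2018
Bob Garcia | 69001 | 2017
Ivy Miller | 129012 | 2016
Rose Smith | 147139 | 2024
Quinn Brown | 146139 | 2024
Jack Wilson | 59039 | 2019
Henry Martinez | 42817 | 2019
Mia Williams | 86548 | 2015
Tina Wilson | 141606 | 2021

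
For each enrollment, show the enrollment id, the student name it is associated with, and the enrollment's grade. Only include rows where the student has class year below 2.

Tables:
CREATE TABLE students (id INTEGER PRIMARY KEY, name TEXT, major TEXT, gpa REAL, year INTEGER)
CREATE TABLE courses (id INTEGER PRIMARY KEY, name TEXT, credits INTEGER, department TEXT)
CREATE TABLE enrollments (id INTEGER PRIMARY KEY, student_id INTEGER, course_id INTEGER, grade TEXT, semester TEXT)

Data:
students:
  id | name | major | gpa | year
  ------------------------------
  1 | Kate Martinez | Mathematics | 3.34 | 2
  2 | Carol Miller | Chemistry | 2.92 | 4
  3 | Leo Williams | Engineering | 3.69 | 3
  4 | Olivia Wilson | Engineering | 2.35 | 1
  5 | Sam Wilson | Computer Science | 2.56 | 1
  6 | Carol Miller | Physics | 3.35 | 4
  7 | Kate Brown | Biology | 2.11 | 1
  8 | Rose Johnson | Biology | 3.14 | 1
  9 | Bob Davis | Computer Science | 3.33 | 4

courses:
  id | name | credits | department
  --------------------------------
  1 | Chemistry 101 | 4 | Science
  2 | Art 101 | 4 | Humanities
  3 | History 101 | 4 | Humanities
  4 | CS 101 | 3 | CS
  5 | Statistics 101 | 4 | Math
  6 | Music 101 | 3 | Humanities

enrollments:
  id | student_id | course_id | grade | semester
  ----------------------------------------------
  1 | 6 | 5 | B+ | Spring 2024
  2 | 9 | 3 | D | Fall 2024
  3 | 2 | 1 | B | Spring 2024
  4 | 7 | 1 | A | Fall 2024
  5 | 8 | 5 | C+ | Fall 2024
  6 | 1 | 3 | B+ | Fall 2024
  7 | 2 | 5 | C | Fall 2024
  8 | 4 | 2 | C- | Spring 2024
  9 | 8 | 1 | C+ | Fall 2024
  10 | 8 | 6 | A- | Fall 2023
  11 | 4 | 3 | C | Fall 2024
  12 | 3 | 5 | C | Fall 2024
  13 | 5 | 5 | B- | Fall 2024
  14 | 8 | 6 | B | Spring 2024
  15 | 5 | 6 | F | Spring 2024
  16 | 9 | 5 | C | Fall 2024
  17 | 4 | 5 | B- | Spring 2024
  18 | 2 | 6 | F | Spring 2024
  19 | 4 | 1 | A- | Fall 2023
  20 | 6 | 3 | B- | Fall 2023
SELECT c.id, p.name AS student, c.grade FROM enrollments c JOIN students p ON c.student_id = p.id WHERE p.year < 2

Execution result:
id | student | grade
4 | Kate Brown | A
5 | Rose Johnson | C+
8 | Olivia Wilson | C-
9 | Rose Johnson | C+
10 | Rose Johnson | A-
11 | Olivia Wilson | C
13 | Sam Wilson | B-
14 | Rose Johnson | B
15 | Sam Wilson | F
17 | Olivia Wilson | B-
19 | Olivia Wilson | A-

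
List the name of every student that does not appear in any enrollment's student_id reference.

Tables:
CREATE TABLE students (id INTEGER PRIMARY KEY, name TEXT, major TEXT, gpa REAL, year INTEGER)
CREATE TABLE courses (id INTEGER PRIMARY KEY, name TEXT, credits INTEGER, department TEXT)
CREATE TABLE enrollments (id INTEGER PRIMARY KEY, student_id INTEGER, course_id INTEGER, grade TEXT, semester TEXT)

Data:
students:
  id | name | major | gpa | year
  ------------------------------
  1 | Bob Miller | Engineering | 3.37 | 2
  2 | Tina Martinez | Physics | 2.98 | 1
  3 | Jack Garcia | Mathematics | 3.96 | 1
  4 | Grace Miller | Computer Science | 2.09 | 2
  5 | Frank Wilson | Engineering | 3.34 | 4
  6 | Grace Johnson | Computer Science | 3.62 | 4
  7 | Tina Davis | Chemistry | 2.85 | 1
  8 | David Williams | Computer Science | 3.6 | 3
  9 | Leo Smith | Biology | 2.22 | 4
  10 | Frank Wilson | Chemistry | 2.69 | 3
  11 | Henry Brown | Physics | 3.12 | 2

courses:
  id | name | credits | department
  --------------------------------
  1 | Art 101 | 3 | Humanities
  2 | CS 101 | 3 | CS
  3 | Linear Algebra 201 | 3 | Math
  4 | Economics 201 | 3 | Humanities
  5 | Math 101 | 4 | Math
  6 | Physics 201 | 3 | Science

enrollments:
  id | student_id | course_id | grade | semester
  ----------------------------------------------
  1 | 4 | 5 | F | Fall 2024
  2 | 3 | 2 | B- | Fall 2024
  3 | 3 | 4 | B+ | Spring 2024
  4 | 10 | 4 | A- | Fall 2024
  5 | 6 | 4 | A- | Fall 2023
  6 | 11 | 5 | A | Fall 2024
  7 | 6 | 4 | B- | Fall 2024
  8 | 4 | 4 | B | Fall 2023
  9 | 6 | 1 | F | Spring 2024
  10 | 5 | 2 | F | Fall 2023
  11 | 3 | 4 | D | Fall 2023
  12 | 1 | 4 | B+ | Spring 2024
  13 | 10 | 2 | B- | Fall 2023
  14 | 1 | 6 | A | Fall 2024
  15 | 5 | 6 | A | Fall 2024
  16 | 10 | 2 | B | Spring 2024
SELECT p.name FROM students p LEFT JOIN enrollments c ON c.student_id = p.id WHERE c.id IS NULL

Execution result:
name
Tina Martinez
Tina Davis
David Williams
Leo Smith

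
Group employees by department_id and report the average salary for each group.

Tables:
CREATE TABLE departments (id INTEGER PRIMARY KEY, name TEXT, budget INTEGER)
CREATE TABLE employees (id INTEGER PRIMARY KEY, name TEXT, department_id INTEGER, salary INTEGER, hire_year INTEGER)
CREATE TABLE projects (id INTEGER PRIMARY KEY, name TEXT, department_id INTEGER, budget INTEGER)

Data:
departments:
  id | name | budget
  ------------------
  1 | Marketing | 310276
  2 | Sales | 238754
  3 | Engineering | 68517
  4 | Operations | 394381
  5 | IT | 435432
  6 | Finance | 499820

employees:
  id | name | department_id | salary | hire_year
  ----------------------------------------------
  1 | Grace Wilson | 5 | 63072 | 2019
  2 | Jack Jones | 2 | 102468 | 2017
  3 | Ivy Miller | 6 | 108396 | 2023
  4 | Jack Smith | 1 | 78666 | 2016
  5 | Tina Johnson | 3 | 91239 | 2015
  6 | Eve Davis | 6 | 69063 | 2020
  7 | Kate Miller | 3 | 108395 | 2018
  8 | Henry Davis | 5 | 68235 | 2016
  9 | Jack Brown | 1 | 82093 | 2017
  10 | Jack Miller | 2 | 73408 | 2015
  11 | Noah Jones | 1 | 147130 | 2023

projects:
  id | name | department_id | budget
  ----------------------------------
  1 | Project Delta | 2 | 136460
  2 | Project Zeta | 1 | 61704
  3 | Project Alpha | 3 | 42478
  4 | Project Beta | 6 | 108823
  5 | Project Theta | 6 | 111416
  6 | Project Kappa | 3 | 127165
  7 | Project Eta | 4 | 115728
SELECT department_id, AVG(salary) AS avg_salary FROM employees GROUP BY department_id

Execution result:
department_id | avg_salary
1 | 102629.67
2 | 87938.00
3 | 99817.00
5 | 65653.50
6 | 88729.50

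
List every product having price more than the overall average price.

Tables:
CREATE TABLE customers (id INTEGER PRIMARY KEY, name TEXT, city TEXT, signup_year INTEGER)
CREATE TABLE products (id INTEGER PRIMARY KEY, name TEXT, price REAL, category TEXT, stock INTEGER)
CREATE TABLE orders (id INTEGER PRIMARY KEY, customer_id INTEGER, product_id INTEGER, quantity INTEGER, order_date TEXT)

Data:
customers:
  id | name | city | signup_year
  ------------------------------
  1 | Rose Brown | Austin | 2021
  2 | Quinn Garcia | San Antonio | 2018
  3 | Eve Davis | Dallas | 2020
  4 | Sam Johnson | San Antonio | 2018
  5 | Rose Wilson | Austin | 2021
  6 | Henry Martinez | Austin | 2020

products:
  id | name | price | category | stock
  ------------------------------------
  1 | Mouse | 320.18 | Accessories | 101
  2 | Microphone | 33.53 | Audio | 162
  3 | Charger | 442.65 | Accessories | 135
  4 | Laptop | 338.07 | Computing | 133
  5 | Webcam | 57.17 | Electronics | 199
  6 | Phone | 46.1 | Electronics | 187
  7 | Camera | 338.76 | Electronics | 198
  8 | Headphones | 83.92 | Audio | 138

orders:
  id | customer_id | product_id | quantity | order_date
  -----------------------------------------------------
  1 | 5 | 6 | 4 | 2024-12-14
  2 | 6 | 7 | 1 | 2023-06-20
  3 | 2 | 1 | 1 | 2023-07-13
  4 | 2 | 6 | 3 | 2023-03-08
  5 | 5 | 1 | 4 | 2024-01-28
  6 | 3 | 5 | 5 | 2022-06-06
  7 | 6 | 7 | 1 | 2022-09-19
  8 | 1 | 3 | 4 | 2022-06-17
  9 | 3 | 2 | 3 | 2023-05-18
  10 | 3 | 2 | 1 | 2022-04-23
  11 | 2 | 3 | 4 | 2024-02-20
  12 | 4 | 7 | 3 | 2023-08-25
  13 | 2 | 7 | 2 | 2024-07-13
SELECT name, price FROM products WHERE price > (SELECT AVG(price) FROM products)

Execution result:
name | price
Mouse | 320.18
Charger | 442.65
Laptop | 338.07
Camera | 338.76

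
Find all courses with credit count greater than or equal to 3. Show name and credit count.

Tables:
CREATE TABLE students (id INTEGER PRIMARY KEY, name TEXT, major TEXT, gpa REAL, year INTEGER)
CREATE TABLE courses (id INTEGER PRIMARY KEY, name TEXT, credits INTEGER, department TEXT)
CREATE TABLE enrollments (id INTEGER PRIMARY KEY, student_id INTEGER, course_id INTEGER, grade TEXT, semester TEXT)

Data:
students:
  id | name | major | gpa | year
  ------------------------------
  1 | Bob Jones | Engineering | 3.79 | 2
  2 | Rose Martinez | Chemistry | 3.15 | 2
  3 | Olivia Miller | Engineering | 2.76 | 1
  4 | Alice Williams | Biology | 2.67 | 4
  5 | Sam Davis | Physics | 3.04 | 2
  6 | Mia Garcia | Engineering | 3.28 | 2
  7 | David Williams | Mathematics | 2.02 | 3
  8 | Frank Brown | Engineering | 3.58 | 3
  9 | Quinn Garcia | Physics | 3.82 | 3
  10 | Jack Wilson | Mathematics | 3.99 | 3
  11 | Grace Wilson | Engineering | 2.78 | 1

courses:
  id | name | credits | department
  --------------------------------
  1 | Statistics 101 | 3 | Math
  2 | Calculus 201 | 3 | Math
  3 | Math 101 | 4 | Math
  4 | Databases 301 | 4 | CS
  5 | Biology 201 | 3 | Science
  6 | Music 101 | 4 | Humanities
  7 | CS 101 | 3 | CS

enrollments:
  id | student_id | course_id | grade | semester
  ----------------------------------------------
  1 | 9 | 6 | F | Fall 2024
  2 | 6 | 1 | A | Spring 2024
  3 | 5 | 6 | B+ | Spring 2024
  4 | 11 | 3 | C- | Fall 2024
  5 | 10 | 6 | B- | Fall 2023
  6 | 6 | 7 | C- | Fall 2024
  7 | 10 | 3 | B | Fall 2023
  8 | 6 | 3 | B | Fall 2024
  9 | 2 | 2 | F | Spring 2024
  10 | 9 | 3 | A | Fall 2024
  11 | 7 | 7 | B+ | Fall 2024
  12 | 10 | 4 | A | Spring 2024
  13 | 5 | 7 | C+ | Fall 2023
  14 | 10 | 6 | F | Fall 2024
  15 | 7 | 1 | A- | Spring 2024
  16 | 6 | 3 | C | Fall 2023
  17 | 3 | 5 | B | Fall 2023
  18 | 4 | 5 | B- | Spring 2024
SELECT name, credits FROM courses WHERE credits >= 3

Execution result:
name | credits
Statistics 101 | 3
Calculus 201 | 3
Math 101 | 4
Databases 301 | 4
Biology 201 | 3
Music 101 | 4
CS 101 | 3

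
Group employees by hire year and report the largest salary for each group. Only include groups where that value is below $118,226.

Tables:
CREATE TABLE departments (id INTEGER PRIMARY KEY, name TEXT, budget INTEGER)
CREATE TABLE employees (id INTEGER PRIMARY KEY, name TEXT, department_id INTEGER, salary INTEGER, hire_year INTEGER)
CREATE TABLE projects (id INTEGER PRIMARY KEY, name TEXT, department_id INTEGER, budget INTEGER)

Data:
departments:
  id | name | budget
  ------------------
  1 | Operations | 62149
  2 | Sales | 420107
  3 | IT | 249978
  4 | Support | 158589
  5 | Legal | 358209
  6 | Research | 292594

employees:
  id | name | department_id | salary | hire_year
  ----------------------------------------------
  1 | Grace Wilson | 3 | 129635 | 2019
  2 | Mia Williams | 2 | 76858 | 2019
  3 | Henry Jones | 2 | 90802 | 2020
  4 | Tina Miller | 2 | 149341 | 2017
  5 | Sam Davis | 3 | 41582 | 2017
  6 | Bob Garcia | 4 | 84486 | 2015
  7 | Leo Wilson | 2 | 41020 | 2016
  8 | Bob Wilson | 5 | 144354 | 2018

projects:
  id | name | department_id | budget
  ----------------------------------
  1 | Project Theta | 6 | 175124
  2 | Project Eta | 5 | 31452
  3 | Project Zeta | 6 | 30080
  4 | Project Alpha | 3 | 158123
SELECT hire_year, MAX(salary) AS max_salary FROM employees GROUP BY hire_year HAVING MAX(salary) < 118226

Execution result:
hire_year | max_salary
2015 | 84486
2016 | 41020
2020 | 90802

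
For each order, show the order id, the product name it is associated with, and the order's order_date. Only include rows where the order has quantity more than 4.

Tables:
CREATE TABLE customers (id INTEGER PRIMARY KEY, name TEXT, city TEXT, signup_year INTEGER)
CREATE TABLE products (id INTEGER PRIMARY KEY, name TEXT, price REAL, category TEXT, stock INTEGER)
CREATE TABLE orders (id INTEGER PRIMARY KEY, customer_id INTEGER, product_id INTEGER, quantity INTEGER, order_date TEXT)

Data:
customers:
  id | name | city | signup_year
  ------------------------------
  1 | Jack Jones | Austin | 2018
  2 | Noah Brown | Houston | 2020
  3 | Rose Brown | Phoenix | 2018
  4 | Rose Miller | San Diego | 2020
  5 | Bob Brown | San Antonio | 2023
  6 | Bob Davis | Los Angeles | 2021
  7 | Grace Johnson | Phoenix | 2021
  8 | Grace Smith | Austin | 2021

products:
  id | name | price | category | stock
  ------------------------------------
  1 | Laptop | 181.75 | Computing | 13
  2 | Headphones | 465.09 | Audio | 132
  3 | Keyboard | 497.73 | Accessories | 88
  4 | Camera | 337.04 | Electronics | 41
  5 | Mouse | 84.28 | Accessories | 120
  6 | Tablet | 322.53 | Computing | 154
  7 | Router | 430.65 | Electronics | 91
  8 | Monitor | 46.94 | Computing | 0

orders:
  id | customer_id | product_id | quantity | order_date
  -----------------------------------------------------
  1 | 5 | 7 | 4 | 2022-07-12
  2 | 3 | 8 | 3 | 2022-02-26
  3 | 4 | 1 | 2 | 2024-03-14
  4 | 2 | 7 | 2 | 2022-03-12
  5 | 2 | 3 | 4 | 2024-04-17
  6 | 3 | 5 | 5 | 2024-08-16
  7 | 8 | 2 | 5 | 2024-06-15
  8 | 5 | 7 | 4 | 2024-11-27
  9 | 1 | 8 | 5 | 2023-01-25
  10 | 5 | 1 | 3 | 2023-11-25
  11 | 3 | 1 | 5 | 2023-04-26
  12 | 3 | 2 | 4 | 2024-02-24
SELECT c.id, p.name AS product, c.order_date FROM orders c JOIN products p ON c.product_id = p.id WHERE c.quantity > 4

Execution result:
id | product | order_date
6 | Mouse | 2024-08-16
7 | Headphones | 2024-06-15
9 | Monitor | 2023-01-25
11 | Laptop | 2023-04-26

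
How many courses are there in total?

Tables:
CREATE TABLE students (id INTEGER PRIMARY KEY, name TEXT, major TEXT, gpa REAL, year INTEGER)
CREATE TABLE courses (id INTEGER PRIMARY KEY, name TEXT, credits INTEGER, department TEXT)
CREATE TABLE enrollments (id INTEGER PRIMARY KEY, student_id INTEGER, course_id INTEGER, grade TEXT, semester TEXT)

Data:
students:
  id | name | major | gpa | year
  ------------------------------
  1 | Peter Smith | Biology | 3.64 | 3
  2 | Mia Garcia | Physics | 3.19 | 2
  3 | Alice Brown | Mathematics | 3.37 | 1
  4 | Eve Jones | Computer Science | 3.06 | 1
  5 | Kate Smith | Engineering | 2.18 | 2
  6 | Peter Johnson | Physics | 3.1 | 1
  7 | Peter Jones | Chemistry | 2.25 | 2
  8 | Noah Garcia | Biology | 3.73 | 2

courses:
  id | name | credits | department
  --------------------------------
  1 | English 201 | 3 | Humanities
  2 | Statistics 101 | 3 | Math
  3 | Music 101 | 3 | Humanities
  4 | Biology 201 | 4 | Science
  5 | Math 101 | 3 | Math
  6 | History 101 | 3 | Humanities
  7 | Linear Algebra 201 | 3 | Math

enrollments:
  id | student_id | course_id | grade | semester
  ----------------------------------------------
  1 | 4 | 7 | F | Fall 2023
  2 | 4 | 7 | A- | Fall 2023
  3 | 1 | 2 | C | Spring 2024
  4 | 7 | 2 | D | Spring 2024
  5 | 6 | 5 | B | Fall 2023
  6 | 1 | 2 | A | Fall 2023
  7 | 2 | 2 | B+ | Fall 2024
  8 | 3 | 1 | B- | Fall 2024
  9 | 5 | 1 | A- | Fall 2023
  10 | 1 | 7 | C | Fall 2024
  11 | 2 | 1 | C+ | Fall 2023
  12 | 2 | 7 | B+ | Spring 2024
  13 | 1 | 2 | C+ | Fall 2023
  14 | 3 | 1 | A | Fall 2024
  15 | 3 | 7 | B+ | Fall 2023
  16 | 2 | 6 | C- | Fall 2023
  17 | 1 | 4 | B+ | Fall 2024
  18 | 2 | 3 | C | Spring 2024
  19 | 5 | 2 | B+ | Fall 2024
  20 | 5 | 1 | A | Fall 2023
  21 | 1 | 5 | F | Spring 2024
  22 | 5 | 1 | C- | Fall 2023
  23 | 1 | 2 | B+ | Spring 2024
SELECT COUNT(*) FROM courses

Execution result:
7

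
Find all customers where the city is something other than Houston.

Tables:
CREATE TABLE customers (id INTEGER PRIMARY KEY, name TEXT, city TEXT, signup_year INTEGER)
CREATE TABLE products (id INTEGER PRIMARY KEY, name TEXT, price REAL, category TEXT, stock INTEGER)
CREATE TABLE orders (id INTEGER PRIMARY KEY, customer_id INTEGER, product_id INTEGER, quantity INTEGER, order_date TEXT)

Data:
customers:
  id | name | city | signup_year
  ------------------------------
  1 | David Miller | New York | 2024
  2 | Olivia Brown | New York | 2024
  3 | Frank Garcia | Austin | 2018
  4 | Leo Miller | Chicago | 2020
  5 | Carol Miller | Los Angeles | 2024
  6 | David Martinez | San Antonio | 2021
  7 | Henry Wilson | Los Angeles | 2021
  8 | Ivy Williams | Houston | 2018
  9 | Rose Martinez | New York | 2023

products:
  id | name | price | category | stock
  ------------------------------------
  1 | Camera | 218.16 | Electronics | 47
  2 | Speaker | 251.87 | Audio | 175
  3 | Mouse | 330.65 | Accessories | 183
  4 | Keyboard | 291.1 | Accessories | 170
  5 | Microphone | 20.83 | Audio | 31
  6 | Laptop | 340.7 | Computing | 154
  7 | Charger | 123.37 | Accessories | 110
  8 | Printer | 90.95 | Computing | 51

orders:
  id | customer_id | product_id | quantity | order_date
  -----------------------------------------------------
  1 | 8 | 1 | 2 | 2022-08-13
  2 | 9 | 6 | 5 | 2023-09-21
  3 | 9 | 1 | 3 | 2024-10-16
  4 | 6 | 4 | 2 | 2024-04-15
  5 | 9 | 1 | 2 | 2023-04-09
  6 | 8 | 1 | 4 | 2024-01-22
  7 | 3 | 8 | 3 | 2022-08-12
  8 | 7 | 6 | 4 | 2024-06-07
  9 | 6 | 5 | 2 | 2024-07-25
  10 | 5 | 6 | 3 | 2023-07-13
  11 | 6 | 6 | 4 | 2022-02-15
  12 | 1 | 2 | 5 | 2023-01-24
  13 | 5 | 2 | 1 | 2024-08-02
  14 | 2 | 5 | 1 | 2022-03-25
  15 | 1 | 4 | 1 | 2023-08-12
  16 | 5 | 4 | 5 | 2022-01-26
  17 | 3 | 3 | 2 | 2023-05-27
SELECT name, city FROM customers WHERE city <> 'Houston'

Execution result:
name | city
David Miller | New York
Olivia Brown | New York
Frank Garcia | Austin
Leo Miller | Chicago
Carol Miller | Los Angeles
David Martinez | San Antonio
Henry Wilson | Los Angeles
Rose Martinez | New York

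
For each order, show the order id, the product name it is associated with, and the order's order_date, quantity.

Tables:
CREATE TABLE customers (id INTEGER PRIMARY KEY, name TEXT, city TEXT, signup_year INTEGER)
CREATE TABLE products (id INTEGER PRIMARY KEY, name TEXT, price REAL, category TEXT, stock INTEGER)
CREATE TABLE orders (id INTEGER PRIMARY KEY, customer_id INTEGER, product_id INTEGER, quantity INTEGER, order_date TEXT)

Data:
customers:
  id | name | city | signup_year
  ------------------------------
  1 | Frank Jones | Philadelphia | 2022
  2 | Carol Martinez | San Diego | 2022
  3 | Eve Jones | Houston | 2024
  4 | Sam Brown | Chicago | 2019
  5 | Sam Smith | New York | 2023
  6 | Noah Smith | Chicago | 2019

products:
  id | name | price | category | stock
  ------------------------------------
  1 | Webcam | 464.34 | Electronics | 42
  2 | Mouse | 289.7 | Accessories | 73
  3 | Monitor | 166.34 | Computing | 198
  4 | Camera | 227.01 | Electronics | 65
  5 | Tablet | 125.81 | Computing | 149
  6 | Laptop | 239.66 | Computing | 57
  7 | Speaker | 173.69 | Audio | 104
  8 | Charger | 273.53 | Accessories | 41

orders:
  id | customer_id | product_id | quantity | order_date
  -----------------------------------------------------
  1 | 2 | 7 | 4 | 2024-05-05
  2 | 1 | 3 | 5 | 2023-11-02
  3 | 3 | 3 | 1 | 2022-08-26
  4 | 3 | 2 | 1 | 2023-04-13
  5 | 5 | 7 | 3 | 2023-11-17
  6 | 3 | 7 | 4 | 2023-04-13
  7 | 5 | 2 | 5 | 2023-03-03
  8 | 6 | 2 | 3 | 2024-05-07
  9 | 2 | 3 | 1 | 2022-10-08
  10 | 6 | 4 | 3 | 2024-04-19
SELECT c.id, p.name AS product, c.order_date, c.quantity FROM orders c JOIN products p ON c.product_id = p.id

Execution result:
id | product | order_date | quantity
1 | Speaker | 2024-05-05 | 4
2 | Monitor | 2023-11-02 | 5
3 | Monitor | 2022-08-26 | 1
4 | Mouse | 2023-04-13 | 1
5 | Speaker | 2023-11-17 | 3
6 | Speaker | 2023-04-13 | 4
7 | Mouse | 2023-03-03 | 5
8 | Mouse | 2024-05-07 | 3
9 | Monitor | 2022-10-08 | 1
10 | Camera | 2024-04-19 | 3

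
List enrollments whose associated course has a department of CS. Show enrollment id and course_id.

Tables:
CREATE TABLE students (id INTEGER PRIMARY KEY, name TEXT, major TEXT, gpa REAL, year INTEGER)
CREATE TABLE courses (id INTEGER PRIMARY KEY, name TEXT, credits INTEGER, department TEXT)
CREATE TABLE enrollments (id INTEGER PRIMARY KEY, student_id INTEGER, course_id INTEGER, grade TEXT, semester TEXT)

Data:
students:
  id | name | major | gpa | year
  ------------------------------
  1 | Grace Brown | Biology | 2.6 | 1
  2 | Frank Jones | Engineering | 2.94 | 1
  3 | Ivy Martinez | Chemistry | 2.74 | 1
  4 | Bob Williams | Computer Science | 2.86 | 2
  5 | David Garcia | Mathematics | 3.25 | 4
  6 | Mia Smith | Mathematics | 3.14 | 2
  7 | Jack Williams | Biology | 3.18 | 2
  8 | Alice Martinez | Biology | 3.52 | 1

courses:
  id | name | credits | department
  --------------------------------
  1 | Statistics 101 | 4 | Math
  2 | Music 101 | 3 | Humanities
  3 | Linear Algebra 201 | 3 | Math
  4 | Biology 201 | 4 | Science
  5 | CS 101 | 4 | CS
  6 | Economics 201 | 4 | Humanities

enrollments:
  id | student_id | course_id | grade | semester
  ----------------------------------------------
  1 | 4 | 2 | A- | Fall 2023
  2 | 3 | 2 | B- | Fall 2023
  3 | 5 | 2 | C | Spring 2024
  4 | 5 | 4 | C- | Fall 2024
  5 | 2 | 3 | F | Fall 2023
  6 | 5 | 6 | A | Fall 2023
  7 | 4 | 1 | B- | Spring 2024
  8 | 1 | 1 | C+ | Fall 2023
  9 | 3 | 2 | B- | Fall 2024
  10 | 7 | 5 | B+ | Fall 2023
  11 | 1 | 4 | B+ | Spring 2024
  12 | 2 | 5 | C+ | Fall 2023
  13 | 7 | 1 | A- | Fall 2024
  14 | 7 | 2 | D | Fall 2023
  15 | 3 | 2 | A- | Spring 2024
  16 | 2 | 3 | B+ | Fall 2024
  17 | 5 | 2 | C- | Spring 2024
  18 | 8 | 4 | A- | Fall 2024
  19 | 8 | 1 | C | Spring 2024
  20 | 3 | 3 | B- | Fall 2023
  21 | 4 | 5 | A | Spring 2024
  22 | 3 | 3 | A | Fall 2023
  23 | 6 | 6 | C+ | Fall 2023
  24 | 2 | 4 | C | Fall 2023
SELECT id, course_id FROM enrollments WHERE course_id IN (SELECT id FROM courses WHERE department = 'CS')

Execution result:
id | course_id
10 | 5
12 | 5
21 | 5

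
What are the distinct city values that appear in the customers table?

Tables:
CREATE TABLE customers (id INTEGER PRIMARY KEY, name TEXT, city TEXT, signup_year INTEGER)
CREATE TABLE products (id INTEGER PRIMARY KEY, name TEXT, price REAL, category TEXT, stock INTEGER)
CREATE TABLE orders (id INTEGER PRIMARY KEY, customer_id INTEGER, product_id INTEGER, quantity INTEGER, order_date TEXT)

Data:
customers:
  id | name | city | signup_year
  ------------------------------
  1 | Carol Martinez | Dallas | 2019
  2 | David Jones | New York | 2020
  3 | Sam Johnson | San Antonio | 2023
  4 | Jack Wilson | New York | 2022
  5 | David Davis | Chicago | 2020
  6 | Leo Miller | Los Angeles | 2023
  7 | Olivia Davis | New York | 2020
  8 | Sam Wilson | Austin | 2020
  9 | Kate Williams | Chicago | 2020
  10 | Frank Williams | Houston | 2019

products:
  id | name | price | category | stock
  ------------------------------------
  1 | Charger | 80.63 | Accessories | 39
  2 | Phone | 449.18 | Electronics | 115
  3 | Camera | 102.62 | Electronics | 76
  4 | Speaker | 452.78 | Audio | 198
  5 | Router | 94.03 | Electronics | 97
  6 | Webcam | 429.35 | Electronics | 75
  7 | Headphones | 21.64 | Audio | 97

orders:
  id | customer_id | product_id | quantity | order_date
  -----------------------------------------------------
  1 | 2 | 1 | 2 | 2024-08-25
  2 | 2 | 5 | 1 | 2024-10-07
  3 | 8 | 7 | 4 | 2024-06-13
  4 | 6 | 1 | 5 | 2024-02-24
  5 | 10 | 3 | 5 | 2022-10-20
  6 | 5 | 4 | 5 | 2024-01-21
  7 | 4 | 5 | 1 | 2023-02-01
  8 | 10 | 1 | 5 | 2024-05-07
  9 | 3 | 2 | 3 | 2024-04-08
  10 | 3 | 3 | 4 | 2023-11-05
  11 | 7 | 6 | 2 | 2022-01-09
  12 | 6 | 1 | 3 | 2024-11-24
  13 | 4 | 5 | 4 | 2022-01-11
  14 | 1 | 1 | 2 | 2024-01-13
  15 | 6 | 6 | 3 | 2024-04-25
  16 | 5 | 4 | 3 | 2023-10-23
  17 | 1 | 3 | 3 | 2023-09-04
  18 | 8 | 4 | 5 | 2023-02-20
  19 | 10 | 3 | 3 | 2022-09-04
SELECT DISTINCT city FROM customers

Execution result:
city
Dallas
New York
San Antonio
Chicago
Los Angeles
Austin
Houston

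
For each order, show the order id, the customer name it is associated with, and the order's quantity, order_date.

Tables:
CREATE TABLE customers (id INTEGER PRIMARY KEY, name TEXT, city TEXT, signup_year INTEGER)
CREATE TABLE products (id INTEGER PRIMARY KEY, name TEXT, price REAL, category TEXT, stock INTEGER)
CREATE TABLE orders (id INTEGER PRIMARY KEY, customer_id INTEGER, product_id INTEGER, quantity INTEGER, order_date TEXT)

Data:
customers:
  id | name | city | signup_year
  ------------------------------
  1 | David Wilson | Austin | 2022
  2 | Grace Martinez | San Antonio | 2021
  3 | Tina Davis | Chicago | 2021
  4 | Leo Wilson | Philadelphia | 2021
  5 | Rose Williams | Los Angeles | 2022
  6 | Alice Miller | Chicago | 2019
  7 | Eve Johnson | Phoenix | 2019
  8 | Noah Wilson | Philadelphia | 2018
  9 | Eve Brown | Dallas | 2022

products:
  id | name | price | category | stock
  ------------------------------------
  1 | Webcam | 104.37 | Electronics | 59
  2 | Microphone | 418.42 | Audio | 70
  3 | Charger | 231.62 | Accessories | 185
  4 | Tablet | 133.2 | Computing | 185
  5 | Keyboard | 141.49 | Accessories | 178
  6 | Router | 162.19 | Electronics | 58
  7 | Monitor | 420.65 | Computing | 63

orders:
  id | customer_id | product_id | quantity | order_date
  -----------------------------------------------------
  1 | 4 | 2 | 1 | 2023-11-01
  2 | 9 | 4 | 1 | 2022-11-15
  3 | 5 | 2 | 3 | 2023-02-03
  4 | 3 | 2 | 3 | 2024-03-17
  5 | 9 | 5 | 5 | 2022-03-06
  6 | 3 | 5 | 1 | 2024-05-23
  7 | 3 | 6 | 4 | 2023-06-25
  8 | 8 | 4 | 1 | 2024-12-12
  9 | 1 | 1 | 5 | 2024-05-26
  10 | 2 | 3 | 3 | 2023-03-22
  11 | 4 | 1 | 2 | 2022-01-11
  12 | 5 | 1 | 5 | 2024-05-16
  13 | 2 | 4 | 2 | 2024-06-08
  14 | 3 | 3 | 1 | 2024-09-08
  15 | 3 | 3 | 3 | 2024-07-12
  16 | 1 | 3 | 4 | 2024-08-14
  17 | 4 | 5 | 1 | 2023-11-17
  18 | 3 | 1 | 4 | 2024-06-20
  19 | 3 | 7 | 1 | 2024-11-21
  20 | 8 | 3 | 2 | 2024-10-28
SELECT c.id, p.name AS customer, c.quantity, c.order_date FROM orders c JOIN customers p ON c.customer_id = p.id

Execution result:
id | customer | quantity | order_date
1 | Leo Wilson | 1 | 2023-11-01
2 | Eve Brown | 1 | 2022-11-15
3 | Rose Williams | 3 | 2023-02-03
4 | Tina Davis | 3 | 2024-03-17
5 | Eve Brown | 5 | 2022-03-06
6 | Tina Davis | 1 | 2024-05-23
7 | Tina Davis | 4 | 2023-06-25
8 | Noah Wilson | 1 | 2024-12-12
9 | David Wilson | 5 | 2024-05-26
10 | Grace Martinez | 3 | 2023-03-22
11 | Leo Wilson | 2 | 2022-01-11
12 | Rose Williams | 5 | 2024-05-16
13 | Grace Martinez | 2 | 2024-06-08
14 | Tina Davis | 1 | 2024-09-08
15 | Tina Davis | 3 | 2024-07-12
16 | David Wilson | 4 | 2024-08-14
17 | Leo Wilson | 1 | 2023-11-17
18 | Tina Davis | 4 | 2024-06-20
19 | Tina Davis | 1 | 2024-11-21
20 | Noah Wilson | 2 | 2024-10-28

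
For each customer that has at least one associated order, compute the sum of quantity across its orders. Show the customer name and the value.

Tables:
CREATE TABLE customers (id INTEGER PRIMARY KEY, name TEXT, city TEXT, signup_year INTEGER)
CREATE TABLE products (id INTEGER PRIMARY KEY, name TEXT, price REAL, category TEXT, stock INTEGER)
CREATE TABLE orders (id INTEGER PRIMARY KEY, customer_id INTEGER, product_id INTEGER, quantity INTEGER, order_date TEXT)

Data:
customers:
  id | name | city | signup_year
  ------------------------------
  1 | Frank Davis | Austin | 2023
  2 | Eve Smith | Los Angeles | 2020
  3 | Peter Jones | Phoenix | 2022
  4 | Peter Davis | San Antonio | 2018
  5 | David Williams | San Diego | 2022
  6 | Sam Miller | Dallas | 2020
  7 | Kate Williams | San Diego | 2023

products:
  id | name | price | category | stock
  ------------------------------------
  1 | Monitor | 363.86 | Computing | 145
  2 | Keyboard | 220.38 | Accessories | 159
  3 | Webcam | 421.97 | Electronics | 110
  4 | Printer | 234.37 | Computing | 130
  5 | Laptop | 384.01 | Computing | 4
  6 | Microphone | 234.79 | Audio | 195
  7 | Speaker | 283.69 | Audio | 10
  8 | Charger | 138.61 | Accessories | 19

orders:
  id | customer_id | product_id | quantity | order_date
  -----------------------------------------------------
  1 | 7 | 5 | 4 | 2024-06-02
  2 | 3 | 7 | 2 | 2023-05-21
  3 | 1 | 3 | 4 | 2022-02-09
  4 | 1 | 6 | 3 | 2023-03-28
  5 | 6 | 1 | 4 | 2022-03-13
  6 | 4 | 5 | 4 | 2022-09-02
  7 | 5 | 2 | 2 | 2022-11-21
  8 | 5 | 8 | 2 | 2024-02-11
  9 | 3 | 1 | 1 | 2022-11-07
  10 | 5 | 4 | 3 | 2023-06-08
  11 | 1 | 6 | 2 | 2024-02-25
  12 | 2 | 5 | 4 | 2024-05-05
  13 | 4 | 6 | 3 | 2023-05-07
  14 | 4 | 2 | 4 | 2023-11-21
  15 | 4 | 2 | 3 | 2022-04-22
SELECT p.name, SUM(c.quantity) AS sum_quantity FROM orders c JOIN customers p ON c.customer_id = p.id GROUP BY p.id, p.name

Execution result:
name | sum_quantity
Frank Davis | 9
Eve Smith | 4
Peter Jones | 3
Peter Davis | 14
David Williams | 7
Sam Miller | 4
Kate Williams | 4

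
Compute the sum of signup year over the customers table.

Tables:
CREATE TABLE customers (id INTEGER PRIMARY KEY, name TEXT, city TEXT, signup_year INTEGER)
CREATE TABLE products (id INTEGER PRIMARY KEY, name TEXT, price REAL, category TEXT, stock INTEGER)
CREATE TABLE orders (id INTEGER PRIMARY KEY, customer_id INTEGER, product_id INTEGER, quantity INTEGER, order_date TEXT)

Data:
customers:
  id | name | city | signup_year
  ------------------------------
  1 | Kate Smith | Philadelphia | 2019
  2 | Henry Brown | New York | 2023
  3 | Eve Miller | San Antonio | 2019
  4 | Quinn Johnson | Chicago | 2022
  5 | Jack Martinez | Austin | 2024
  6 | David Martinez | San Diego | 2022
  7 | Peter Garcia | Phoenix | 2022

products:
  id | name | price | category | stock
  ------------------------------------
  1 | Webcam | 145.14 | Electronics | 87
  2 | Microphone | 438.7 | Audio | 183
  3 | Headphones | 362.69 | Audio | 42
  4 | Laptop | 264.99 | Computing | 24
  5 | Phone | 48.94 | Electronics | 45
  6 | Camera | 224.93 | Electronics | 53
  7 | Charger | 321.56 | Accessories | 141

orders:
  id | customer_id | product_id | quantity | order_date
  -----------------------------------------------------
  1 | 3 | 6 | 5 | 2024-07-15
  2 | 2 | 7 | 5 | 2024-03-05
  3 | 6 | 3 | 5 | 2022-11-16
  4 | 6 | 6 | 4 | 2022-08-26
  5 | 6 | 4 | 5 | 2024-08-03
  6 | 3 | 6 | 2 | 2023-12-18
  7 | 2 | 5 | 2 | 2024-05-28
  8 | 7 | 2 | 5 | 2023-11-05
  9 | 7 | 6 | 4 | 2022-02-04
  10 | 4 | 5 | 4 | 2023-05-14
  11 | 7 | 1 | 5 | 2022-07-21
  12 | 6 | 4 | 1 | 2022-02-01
SELECT SUM(signup_year) FROM customers

Execution result:
14151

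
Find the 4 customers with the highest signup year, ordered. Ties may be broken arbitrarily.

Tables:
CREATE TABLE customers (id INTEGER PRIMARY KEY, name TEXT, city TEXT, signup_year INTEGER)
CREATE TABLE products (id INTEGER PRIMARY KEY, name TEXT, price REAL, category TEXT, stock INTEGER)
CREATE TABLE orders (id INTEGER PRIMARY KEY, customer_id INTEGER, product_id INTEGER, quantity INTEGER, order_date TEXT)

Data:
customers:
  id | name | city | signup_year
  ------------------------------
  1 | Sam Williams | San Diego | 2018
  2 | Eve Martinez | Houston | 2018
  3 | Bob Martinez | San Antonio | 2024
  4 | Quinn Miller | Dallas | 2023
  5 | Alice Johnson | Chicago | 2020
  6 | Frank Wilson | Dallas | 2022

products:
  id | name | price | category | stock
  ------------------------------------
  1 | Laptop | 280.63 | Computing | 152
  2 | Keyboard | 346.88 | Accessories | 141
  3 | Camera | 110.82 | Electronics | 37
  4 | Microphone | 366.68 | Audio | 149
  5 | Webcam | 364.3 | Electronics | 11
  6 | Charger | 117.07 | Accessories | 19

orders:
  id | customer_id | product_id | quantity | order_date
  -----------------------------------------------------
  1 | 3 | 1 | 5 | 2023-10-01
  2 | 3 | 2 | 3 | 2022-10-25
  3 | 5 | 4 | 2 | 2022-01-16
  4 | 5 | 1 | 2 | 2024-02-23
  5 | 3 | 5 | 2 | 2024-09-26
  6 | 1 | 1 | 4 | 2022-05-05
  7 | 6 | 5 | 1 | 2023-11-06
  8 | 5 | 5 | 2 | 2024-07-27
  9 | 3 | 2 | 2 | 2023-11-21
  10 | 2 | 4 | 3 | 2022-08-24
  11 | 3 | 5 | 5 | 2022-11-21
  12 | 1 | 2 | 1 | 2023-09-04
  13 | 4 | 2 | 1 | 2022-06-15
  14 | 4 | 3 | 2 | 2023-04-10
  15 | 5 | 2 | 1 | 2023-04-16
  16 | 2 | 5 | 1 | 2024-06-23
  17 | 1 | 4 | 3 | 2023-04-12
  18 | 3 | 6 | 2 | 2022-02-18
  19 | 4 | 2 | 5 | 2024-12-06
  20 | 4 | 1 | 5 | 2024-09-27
SELECT name, signup_year FROM customers ORDER BY signup_year DESC LIMIT 4

Execution result:
name | signup_year
Bob Martinez | 2024
Quinn Miller | 2023
Frank Wilson | 2022
Alice Johnson | 2020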